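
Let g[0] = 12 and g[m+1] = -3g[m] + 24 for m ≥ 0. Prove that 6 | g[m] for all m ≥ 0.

Base case: g[0] = 12 = 6·2, so 6 | g[0].
Assume 6 | g[j], so g[j] = 6t for some integer t.
Then g[j+1] = -3g[j] + 24 = -3·(6t) + 24 = 6(-3t + 4), so 6 | g[j+1].
So the property holds for j+1, and by induction 6 | g[m] for all m ≥ 0.

6 | g[m]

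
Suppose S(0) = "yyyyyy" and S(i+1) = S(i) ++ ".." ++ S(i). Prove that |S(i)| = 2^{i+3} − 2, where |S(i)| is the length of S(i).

Base case: |S(0)| = 6, and 2^{0+3} − 2 = 6.
Assume |S(m)| = 2^{m+3} − 2.
Then |S(m+1)| = |S(m)| + 2 + |S(m)| = 2|S(m)| + 2 = 2(2^{m+3} − 2) + 2 = 2^{m+1+3} − 4 + 2 = 2^{m+1+3} − 2.
Hence |S(i)| = 2^{i+3} − 2 for every i ≥ 0, by induction.

|S(i)| = 2^{i+3} − 2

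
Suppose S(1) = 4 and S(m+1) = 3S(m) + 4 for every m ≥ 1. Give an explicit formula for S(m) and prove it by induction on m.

Claim: S(m) = 2·3^m − 2.

Base case: S(1) = 4, and 2·3^1 − 2 = 6 − 2 = 4.
Assume S(r) = 2·3^r − 2 for some r ≥ 1.
Then S(r+1) = 3S(r) + 4 = 3·(2·3^r − 2) + 4 = 6·3^r − 6 + 4 = 2·3^{r+1} − 2.
So the formula holds for r+1, and by induction S(m) = 2·3^m − 2 for all m ≥ 1.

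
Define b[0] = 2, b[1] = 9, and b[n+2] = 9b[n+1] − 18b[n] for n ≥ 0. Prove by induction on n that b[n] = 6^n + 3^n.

Base cases: b[0] = 2 and 6^0 + 3^0 = 2; b[1] = 9 and 6^1 + 3^1 = 9.
Assume b[j] = 6^j + 3^j for all 0 ≤ j ≤ r, where r ≥ 1.
Then b[r+1] = 9b[r] − 18b[r−1] = 9·(6^r + 3^r) − 18·(6^{r−1} + 3^{r−1}) = (9·6 − 18)6^{r−1} + (9·3 − 18)3^{r−1} = 36·6^{r−1} + 9·3^{r−1} = 6^{r+1} + 3^{r+1}.
This completes the inductive step, so b[n] = 6^n + 3^n for all n ≥ 0.

b[n] = 6^n + 3^n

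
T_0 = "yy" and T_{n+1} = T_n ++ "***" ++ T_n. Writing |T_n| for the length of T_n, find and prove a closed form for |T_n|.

Claim: |T_n| = 5·2^n − 3.

Base case: |T_0| = 2, and 5·2^0 − 3 = 2.
Assume |T_k| = 5·2^k − 3.
Then |T_{k+1}| = |T_k| + 3 + |T_k| = 2|T_k| + 3 = 2(5·2^k − 3) + 3 = 5·2^{k+1} − 6 + 3 = 5·2^{k+1} − 3.
So the formula holds for k+1, and by induction |T_n| = 5·2^n − 3 for all n ≥ 0.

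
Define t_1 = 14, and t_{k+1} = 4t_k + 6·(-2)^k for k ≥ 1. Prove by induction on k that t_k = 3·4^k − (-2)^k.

Base case: t_1 = 14, and 3·4^1 − (-2)^1 = 12 + 2 = 14.
Assume t_j = 3·4^j − (-2)^j for some j ≥ 1.
Then t_{j+1} = 4t_j + 6·(-2)^j = 4·(3·4^j − (-2)^j) + 6·(-2)^j = 3·4^{j+1} − 4·(-2)^j + 6·(-2)^j = 3·4^{j+1} + 2·(-2)^j = 3·4^{j+1} − (-2)^{j+1}.
Hence t_k = 3·4^k − (-2)^k for every k ≥ 1, by induction.

t_k = 3·4^k − (-2)^k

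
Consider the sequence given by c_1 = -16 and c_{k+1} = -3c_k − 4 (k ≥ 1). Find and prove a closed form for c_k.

Claim: c_k = 5·(-3)^k − 1.

Base case: c_1 = -16, and 5·(-3)^1 − 1 = -15 − 1 = -16.
Assume c_m = 5·(-3)^m − 1 for some m ≥ 1.
Then c_{m+1} = -3c_m − 4 = -3·(5·(-3)^m − 1) − 4 = -15·(-3)^m + 3 − 4 = 5·(-3)^{m+1} − 1.
By induction, c_k = 5·(-3)^k − 1 for all k ≥ 1.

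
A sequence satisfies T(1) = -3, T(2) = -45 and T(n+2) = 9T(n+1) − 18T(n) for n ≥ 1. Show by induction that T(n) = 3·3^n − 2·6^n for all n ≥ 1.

Base cases: T(1) = -3 and 3·3^1 − 2·6^1 = -3; T(2) = -45 and 3·3^2 − 2·6^2 = -45.
Assume T(i) = 3·3^i − 2·6^i for all 1 ≤ i ≤ j, where j ≥ 2.
Then T(j+1) = 9T(j) − 18T(j−1) = 9·(3·3^j − 2·6^j) − 18·(3·3^{j−1} − 2·6^{j−1}) = 3·(9·3 − 18)3^{j−1} − 2·(9·6 − 18)6^{j−1} = 27·3^{j−1} − 72·6^{j−1} = 3·3^{j+1} − 2·6^{j+1}.
Hence T(n) = 3·3^n − 2·6^n for every n ≥ 1, by strong induction.

T(n) = 3·3^n − 2·6^n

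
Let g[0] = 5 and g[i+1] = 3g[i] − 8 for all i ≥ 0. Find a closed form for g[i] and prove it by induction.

Claim: g[i] = 3^i + 4.

Base case: g[0] = 5, and 3^0 + 4 = 1 + 4 = 5.
Assume g[m] = 3^m + 4 for some m ≥ 0.
Then g[m+1] = 3g[m] − 8 = 3·(3^m + 4) − 8 = 3^{m+1} + 12 − 8 = 3^{m+1} + 4.
This completes the inductive step, so g[i] = 3^i + 4 for all i ≥ 0.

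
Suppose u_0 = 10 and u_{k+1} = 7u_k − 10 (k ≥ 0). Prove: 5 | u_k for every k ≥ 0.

Base case: u_0 = 10 = 5·2, so 5 | u_0.
Assume 5 | u_j, so u_j = 5t for some integer t.
Then u_{j+1} = 7u_j − 10 = 7·(5t) − 10 = 5(7t − 2), so 5 | u_{j+1}.
So the property holds for j+1, and by induction 5 | u_k for all k ≥ 0.

5 | u_k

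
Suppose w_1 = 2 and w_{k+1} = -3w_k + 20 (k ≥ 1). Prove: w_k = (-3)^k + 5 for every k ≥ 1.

Base case: w_1 = 2, and (-3)^1 + 5 = -3 + 5 = 2.
Assume w_r = (-3)^r + 5 for some r ≥ 1.
Then w_{r+1} = -3w_r + 20 = -3·((-3)^r + 5) + 20 = -3·(-3)^r − 15 + 20 = (-3)^{r+1} + 5.
By induction, w_k = (-3)^k + 5 for all k ≥ 1.

w_k = (-3)^k + 5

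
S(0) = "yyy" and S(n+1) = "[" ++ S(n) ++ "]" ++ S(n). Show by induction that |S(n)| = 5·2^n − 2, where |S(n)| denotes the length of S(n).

Base case: |S(0)| = 3, and 5·2^0 − 2 = 3.
Assume |S(k)| = 5·2^k − 2.
Then |S(k+1)| = 1 + |S(k)| + 1 + |S(k)| = 2|S(k)| + 2 = 2(5·2^k − 2) + 2 = 5·2^{k+1} − 4 + 2 = 5·2^{k+1} − 2.
By induction, |S(n)| = 5·2^n − 2 for all n ≥ 0.

|S(n)| = 5·2^n − 2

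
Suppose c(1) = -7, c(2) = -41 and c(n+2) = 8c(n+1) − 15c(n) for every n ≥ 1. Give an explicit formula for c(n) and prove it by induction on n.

Claim: c(n) = 3^n − 2·5^n.

Base cases: c(1) = -7 and 3^1 − 2·5^1 = -7; c(2) = -41 and 3^2 − 2·5^2 = -41.
Assume c(j) = 3^j − 2·5^j for all 1 ≤ j ≤ r, where r ≥ 2.
Then c(r+1) = 8c(r) − 15c(r−1) = 8·(3^r − 2·5^r) − 15·(3^{r−1} − 2·5^{r−1}) = (8·3 − 15)3^{r−1} − 2·(8·5 − 15)5^{r−1} = 9·3^{r−1} − 50·5^{r−1} = 3^{r+1} − 2·5^{r+1}.
By strong induction, c(n) = 3^n − 2·5^n for all n ≥ 1.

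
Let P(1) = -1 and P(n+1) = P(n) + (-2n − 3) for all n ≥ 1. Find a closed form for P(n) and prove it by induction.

Claim: P(n) = -n^2 − 2n + 2.

Base case: P(1) = -1, and -1^2 − 2·1 + 2 = -1.
Assume P(j) = -j^2 − 2j + 2.
Then P(j+1) = P(j) + (-2j − 3) = (-j^2 − 2j + 2) + (-2j − 3) = -j^2 − 4j − 1,
and -(j+1)^2 − 2·(j+1) + 2 = -j^2 − 4j − 1.
By induction, P(n) = -n^2 − 2n + 2 for all n ≥ 1.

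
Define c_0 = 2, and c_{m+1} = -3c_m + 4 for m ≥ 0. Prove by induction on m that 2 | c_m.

Base case: c_0 = 2 = 2·1, so 2 | c_0.
Assume 2 | c_k, so c_k = 2t for some integer t.
Then c_{k+1} = -3c_k + 4 = -3·(2t) + 4 = 2(-3t + 2), so 2 | c_{k+1}.
By induction, 2 | c_m for all m ≥ 0.

2 | c_m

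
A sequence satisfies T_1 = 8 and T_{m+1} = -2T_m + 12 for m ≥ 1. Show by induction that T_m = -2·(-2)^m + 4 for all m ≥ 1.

Base case: T_1 = 8, and -2·(-2)^1 + 4 = 4 + 4 = 8.
Assume T_j = -2·(-2)^j + 4 for some j ≥ 1.
Then T_{j+1} = -2T_j + 12 = -2·(-2·(-2)^j + 4) + 12 = 4·(-2)^j − 8 + 12 = -2·(-2)^{j+1} + 4.
So the formula holds for j+1, and by induction T_m = -2·(-2)^m + 4 for all m ≥ 1.

T_m = -2·(-2)^m + 4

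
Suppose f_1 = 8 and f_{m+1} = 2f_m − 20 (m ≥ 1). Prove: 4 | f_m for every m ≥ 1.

Base case: f_1 = 8 = 4·2, so 4 | f_1.
Assume 4 | f_j, so f_j = 4t for some integer t.
Then f_{j+1} = 2f_j − 20 = 2·(4t) − 20 = 4(2t − 5), so 4 | f_{j+1}.
By induction, 4 | f_m for all m ≥ 1.

4 | f_m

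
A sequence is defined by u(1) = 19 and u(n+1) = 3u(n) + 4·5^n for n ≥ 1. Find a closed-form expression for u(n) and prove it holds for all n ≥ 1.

Claim: u(n) = 3·3^n + 2·5^n.

Base case: u(1) = 19, and 3·3^1 + 2·5^1 = 9 + 10 = 19.
Assume u(k) = 3·3^k + 2·5^k for some k ≥ 1.
Then u(k+1) = 3u(k) + 4·5^k = 3·(3·3^k + 2·5^k) + 4·5^k = 3·3^{k+1} + 6·5^k + 4·5^k = 3·3^{k+1} + 10·5^k = 3·3^{k+1} + 2·5^{k+1}.
This completes the inductive step, so u(n) = 3·3^n + 2·5^n for all n ≥ 1.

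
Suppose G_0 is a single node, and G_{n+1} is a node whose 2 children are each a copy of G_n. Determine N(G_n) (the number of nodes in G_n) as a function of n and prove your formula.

Claim: N(G_n) = 2^{n+1} − 1.

Base case: N(G_0) = 1, and 2^{0+1} − 1 = 1.
Assume N(G_r) = 2^{r+1} − 1.
Then N(G_{r+1}) = 1 + 2N(G_r) = 1 + 2(2^{r+1} − 1) = 2^{r+2} − 2 + 1 = 2^{r+2} − 1.
Hence N(G_n) = 2^{n+1} − 1 for every n ≥ 0, by induction.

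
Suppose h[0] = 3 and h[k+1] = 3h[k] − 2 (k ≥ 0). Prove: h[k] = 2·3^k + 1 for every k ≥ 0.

Base case: h[0] = 3, and 2·3^0 + 1 = 2 + 1 = 3.
Assume h[j] = 2·3^j + 1 for some j ≥ 0.
Then h[j+1] = 3h[j] − 2 = 3·(2·3^j + 1) − 2 = 6·3^j + 3 − 2 = 2·3^{j+1} + 1.
This completes the inductive step, so h[k] = 2·3^k + 1 for all k ≥ 0.

h[k] = 2·3^k + 1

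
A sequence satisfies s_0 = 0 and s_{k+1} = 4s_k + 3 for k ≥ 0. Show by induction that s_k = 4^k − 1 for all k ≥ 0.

Base case: s_0 = 0, and 4^0 − 1 = 1 − 1 = 0.
Assume s_m = 4^m − 1 for some m ≥ 0.
Then s_{m+1} = 4s_m + 3 = 4·(4^m − 1) + 3 = 4^{m+1} − 4 + 3 = 4^{m+1} − 1.
This completes the inductive step, so s_k = 4^k − 1 for all k ≥ 0.

s_k = 4^k − 1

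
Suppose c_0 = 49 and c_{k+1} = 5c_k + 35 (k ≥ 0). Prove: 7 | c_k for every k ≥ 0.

Base case: c_0 = 49 = 7·7, so 7 | c_0.
Assume 7 | c_j, so c_j = 7t for some integer t.
Then c_{j+1} = 5c_j + 35 = 5·(7t) + 35 = 7(5t + 5), so 7 | c_{j+1}.
This completes the inductive step, so 7 | c_k for all k ≥ 0.

7 | c_k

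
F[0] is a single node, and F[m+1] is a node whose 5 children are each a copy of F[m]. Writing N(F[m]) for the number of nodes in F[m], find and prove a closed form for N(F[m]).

Claim: N(F[m]) = (5^{m+1} − 1)/4.

Base case: N(F[0]) = 1, and (5^{0+1} − 1)/4 = 1.
Assume N(F[k]) = (5^{k+1} − 1)/4.
Then N(F[k+1]) = 1 + 5N(F[k]) = 1 + 5·(5^{k+1} − 1)/4 = 1 + (5^{k+2} − 5)/4 = (4 + 5^{k+2} − 5)/4 = (5^{k+2} − 1)/4.
By induction, N(F[m]) = (5^{m+1} − 1)/4 for all m ≥ 0.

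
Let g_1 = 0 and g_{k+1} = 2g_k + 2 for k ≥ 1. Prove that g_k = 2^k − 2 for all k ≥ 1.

Base case: g_1 = 0, and 2^1 − 2 = 2 − 2 = 0.
Assume g_r = 2^r − 2 for some r ≥ 1.
Then g_{r+1} = 2g_r + 2 = 2·(2^r − 2) + 2 = 2^{r+1} − 4 + 2 = 2^{r+1} − 2.
This completes the inductive step, so g_k = 2^k − 2 for all k ≥ 1.

g_k = 2^k − 2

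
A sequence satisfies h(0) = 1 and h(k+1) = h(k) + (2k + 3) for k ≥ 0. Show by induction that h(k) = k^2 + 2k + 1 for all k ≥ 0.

Base case: h(0) = 1, and 0^2 + 2·0 + 1 = 1.
Assume h(m) = m^2 + 2m + 1.
Then h(m+1) = h(m) + (2m + 3) = (m^2 + 2m + 1) + (2m + 3) = m^2 + 4m + 4,
and (m+1)^2 + 2·(m+1) + 1 = m^2 + 4m + 4.
This completes the inductive step, so h(k) = k^2 + 2k + 1 for all k ≥ 0.

h(k) = k^2 + 2k + 1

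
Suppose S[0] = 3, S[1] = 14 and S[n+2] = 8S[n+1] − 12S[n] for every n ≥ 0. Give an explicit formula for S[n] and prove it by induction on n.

Claim: S[n] = 2^n + 2·6^n.

Base cases: S[0] = 3 and 2^0 + 2·6^0 = 3; S[1] = 14 and 2^1 + 2·6^1 = 14.
Assume S[j] = 2^j + 2·6^j for all 0 ≤ j ≤ r, where r ≥ 1.
Then S[r+1] = 8S[r] − 12S[r−1] = 8·(2^r + 2·6^r) − 12·(2^{r−1} + 2·6^{r−1}) = (8·2 − 12)2^{r−1} + 2·(8·6 − 12)6^{r−1} = 4·2^{r−1} + 72·6^{r−1} = 2^{r+1} + 2·6^{r+1}.
By strong induction, S[n] = 2^n + 2·6^n for all n ≥ 0.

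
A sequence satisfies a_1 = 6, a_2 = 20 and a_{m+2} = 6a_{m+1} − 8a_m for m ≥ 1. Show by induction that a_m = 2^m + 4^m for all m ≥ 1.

Base cases: a_1 = 6 and 2^1 + 4^1 = 6; a_2 = 20 and 2^2 + 4^2 = 20.
Assume a_j = 2^j + 4^j for all 1 ≤ j ≤ r, where r ≥ 2.
Then a_{r+1} = 6a_r − 8a_{r−1} = 6·(2^r + 4^r) − 8·(2^{r−1} + 4^{r−1}) = (6·2 − 8)2^{r−1} + (6·4 − 8)4^{r−1} = 4·2^{r−1} + 16·4^{r−1} = 2^{r+1} + 4^{r+1}.
This completes the inductive step, so a_m = 2^m + 4^m for all m ≥ 1.

a_m = 2^m + 4^m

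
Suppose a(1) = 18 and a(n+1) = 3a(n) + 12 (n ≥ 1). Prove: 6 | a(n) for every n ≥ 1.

Base case: a(1) = 18 = 6·3, so 6 | a(1).
Assume 6 | a(k), so a(k) = 6t for some integer t.
Then a(k+1) = 3a(k) + 12 = 3·(6t) + 12 = 6(3t + 2), so 6 | a(k+1).
Hence 6 | a(n) for every n ≥ 1, by induction.

6 | a(n)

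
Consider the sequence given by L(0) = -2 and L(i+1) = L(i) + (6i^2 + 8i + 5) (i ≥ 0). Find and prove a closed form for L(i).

Claim: L(i) = 2i^3 + i^2 + 2i − 2.

Base case: L(0) = -2, and 2·0^3 + 0^2 + 2·0 − 2 = -2.
Assume L(m) = 2m^3 + m^2 + 2m − 2.
Then L(m+1) = L(m) + (6m^2 + 8m + 5) = (2m^3 + m^2 + 2m − 2) + (6m^2 + 8m + 5) = 2m^3 + 7m^2 + 10m + 3,
and 2·(m+1)^3 + (m+1)^2 + 2·(m+1) − 2 = 2m^3 + 7m^2 + 10m + 3.
By induction, L(i) = 2i^3 + i^2 + 2i − 2 for all i ≥ 0.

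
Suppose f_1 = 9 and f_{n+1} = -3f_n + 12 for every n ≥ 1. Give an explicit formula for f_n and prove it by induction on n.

Claim: f_n = -2·(-3)^n + 3.

Base case: f_1 = 9, and -2·(-3)^1 + 3 = 6 + 3 = 9.
Assume f_k = -2·(-3)^k + 3 for some k ≥ 1.
Then f_{k+1} = -3f_k + 12 = -3·(-2·(-3)^k + 3) + 12 = 6·(-3)^k − 9 + 12 = -2·(-3)^{k+1} + 3.
By induction, f_n = -2·(-3)^n + 3 for all n ≥ 1.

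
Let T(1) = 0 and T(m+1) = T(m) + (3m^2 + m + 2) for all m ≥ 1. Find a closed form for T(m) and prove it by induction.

Claim: T(m) = m^3 − m^2 + 2m − 2.

Base case: T(1) = 0, and 1^3 − 1^2 + 2·1 − 2 = 0.
Assume T(j) = j^3 − j^2 + 2j − 2.
Then T(j+1) = T(j) + (3j^2 + j + 2) = (j^3 − j^2 + 2j − 2) + (3j^2 + j + 2) = j^3 + 2j^2 + 3j,
and (j+1)^3 − (j+1)^2 + 2·(j+1) − 2 = j^3 + 2j^2 + 3j.
By induction, T(m) = m^3 − m^2 + 2m − 2 for all m ≥ 1.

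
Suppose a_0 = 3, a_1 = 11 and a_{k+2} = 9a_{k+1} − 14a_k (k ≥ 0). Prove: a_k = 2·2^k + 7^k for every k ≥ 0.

Base cases: a_0 = 3 and 2·2^0 + 7^0 = 3; a_1 = 11 and 2·2^1 + 7^1 = 11.
Assume a_j = 2·2^j + 7^j for all 0 ≤ j ≤ r, where r ≥ 1.
Then a_{r+1} = 9a_r − 14a_{r−1} = 9·(2·2^r + 7^r) − 14·(2·2^{r−1} + 7^{r−1}) = 2·(9·2 − 14)2^{r−1} + (9·7 − 14)7^{r−1} = 8·2^{r−1} + 49·7^{r−1} = 2·2^{r+1} + 7^{r+1}.
Hence a_k = 2·2^k + 7^k for every k ≥ 0, by strong induction.

a_k = 2·2^k + 7^k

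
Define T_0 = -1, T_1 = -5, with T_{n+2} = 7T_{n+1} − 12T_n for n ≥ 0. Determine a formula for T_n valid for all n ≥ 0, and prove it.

Claim: T_n = 3^n − 2·4^n.

Base cases: T_0 = -1 and 3^0 − 2·4^0 = -1; T_1 = -5 and 3^1 − 2·4^1 = -5.
Assume T_j = 3^j − 2·4^j for all 0 ≤ j ≤ k, where k ≥ 1.
Then T_{k+1} = 7T_k − 12T_{k−1} = 7·(3^k − 2·4^k) − 12·(3^{k−1} − 2·4^{k−1}) = (7·3 − 12)3^{k−1} − 2·(7·4 − 12)4^{k−1} = 9·3^{k−1} − 32·4^{k−1} = 3^{k+1} − 2·4^{k+1}.
So the formula holds for k+1, and by strong induction T_n = 3^n − 2·4^n for all n ≥ 0.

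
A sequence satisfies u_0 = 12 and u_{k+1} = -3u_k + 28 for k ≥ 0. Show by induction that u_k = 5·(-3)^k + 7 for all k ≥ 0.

Base case: u_0 = 12, and 5·(-3)^0 + 7 = 5 + 7 = 12.
Assume u_j = 5·(-3)^j + 7 for some j ≥ 0.
Then u_{j+1} = -3u_j + 28 = -3·(5·(-3)^j + 7) + 28 = -15·(-3)^j − 21 + 28 = 5·(-3)^{j+1} + 7.
This completes the inductive step, so u_k = 5·(-3)^k + 7 for all k ≥ 0.

u_k = 5·(-3)^k + 7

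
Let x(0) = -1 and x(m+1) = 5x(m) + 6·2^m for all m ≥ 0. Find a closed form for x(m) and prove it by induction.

Claim: x(m) = 5^m − 2·2^m.

Base case: x(0) = -1, and 5^0 − 2·2^0 = 1 − 2 = -1.
Assume x(r) = 5^r − 2·2^r for some r ≥ 0.
Then x(r+1) = 5x(r) + 6·2^r = 5·(5^r − 2·2^r) + 6·2^r = 5^{r+1} − 10·2^r + 6·2^r = 5^{r+1} − 4·2^r = 5^{r+1} − 2·2^{r+1}.
By induction, x(m) = 5^m − 2·2^m for all m ≥ 0.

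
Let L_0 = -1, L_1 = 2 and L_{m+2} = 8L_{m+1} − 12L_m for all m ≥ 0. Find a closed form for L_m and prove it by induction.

Claim: L_m = 6^m − 2·2^m.

Base cases: L_0 = -1 and 6^0 − 2·2^0 = -1; L_1 = 2 and 6^1 − 2·2^1 = 2.
Assume L_j = 6^j − 2·2^j for all 0 ≤ j ≤ r, where r ≥ 1.
Then L_{r+1} = 8L_r − 12L_{r−1} = 8·(6^r − 2·2^r) − 12·(6^{r−1} − 2·2^{r−1}) = (8·6 − 12)6^{r−1} − 2·(8·2 − 12)2^{r−1} = 36·6^{r−1} − 8·2^{r−1} = 6^{r+1} − 2·2^{r+1}.
By strong induction, L_m = 6^m − 2·2^m for all m ≥ 0.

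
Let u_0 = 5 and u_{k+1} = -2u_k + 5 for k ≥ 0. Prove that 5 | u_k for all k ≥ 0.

Base case: u_0 = 5 = 5·1, so 5 | u_0.
Assume 5 | u_r, so u_r = 5t for some integer t.
Then u_{r+1} = -2u_r + 5 = -2·(5t) + 5 = 5(-2t + 1), so 5 | u_{r+1}.
So the property holds for r+1, and by induction 5 | u_k for all k ≥ 0.

5 | u_k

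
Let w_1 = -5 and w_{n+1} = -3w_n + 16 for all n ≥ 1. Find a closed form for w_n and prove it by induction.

Claim: w_n = 3·(-3)^n + 4.

Base case: w_1 = -5, and 3·(-3)^1 + 4 = -9 + 4 = -5.
Assume w_m = 3·(-3)^m + 4 for some m ≥ 1.
Then w_{m+1} = -3w_m + 16 = -3·(3·(-3)^m + 4) + 16 = -9·(-3)^m − 12 + 16 = 3·(-3)^{m+1} + 4.
So the formula holds for m+1, and by induction w_n = 3·(-3)^n + 4 for all n ≥ 1.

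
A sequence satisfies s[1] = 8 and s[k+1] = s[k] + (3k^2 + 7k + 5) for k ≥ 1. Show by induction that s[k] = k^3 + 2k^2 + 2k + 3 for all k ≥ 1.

Base case: s[1] = 8, and 1^3 + 2·1^2 + 2·1 + 3 = 8.
Assume s[m] = m^3 + 2m^2 + 2m + 3.
Then s[m+1] = s[m] + (3m^2 + 7m + 5) = (m^3 + 2m^2 + 2m + 3) + (3m^2 + 7m + 5) = m^3 + 5m^2 + 9m + 8,
and (m+1)^3 + 2·(m+1)^2 + 2·(m+1) + 3 = m^3 + 5m^2 + 9m + 8.
Hence s[k] = k^3 + 2k^2 + 2k + 3 for every k ≥ 1, by induction.

s[k] = k^3 + 2k^2 + 2k + 3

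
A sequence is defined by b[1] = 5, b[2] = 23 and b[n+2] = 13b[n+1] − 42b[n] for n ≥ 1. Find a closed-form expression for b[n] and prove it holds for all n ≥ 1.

Claim: b[n] = -7^n + 2·6^n.

Base cases: b[1] = 5 and -7^1 + 2·6^1 = 5; b[2] = 23 and -7^2 + 2·6^2 = 23.
Assume b[j] = -7^j + 2·6^j for all 1 ≤ j ≤ k, where k ≥ 2.
Then b[k+1] = 13b[k] − 42b[k−1] = 13·(-7^k + 2·6^k) − 42·(-7^{k−1} + 2·6^{k−1}) = -(13·7 − 42)7^{k−1} + 2·(13·6 − 42)6^{k−1} = -49·7^{k−1} + 72·6^{k−1} = -7^{k+1} + 2·6^{k+1}.
Hence b[n] = -7^n + 2·6^n for every n ≥ 1, by strong induction.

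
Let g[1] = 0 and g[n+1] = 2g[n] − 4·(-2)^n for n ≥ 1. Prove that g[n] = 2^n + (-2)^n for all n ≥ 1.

Base case: g[1] = 0, and 2^1 + (-2)^1 = 2 − 2 = 0.
Assume g[k] = 2^k + (-2)^k for some k ≥ 1.
Then g[k+1] = 2g[k] − 4·(-2)^k = 2·(2^k + (-2)^k) − 4·(-2)^k = 2^{k+1} + 2·(-2)^k − 4·(-2)^k = 2^{k+1} − 2·(-2)^k = 2^{k+1} + (-2)^{k+1}.
Hence g[n] = 2^n + (-2)^n for every n ≥ 1, by induction.

g[n] = 2^n + (-2)^n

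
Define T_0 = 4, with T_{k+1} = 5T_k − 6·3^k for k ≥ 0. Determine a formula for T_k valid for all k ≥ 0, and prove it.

Claim: T_k = 5^k + 3·3^k.

Base case: T_0 = 4, and 5^0 + 3·3^0 = 1 + 3 = 4.
Assume T_j = 5^j + 3·3^j for some j ≥ 0.
Then T_{j+1} = 5T_j − 6·3^j = 5·(5^j + 3·3^j) − 6·3^j = 5^{j+1} + 15·3^j − 6·3^j = 5^{j+1} + 9·3^j = 5^{j+1} + 3·3^{j+1}.
By induction, T_k = 5^k + 3·3^k for all k ≥ 0.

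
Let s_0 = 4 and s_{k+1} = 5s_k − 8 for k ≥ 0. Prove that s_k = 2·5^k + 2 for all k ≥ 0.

Base case: s_0 = 4, and 2·5^0 + 2 = 2 + 2 = 4.
Assume s_r = 2·5^r + 2 for some r ≥ 0.
Then s_{r+1} = 5s_r − 8 = 5·(2·5^r + 2) − 8 = 10·5^r + 10 − 8 = 2·5^{r+1} + 2.
By induction, s_k = 2·5^k + 2 for all k ≥ 0.

s_k = 2·5^k + 2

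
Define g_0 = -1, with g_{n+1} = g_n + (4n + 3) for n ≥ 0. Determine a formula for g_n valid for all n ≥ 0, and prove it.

Claim: g_n = 2n^2 + n − 1.

Base case: g_0 = -1, and 2·0^2 + 0 − 1 = -1.
Assume g_r = 2r^2 + r − 1.
Then g_{r+1} = g_r + (4r + 3) = (2r^2 + r − 1) + (4r + 3) = 2r^2 + 5r + 2,
and 2·(r+1)^2 + (r+1) − 1 = 2r^2 + 5r + 2.
By induction, g_n = 2n^2 + n − 1 for all n ≥ 0.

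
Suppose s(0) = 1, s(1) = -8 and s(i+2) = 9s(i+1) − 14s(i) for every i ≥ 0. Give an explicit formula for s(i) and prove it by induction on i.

Claim: s(i) = 3·2^i − 2·7^i.

Base cases: s(0) = 1 and 3·2^0 − 2·7^0 = 1; s(1) = -8 and 3·2^1 − 2·7^1 = -8.
Assume s(j) = 3·2^j − 2·7^j for all 0 ≤ j ≤ r, where r ≥ 1.
Then s(r+1) = 9s(r) − 14s(r−1) = 9·(3·2^r − 2·7^r) − 14·(3·2^{r−1} − 2·7^{r−1}) = 3·(9·2 − 14)2^{r−1} − 2·(9·7 − 14)7^{r−1} = 12·2^{r−1} − 98·7^{r−1} = 3·2^{r+1} − 2·7^{r+1}.
Hence s(i) = 3·2^i − 2·7^i for every i ≥ 0, by strong induction.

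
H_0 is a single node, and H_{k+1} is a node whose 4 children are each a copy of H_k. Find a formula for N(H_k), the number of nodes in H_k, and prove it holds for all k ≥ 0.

Claim: N(H_k) = (4^{k+1} − 1)/3.

Base case: N(H_0) = 1, and (4^{0+1} − 1)/3 = 1.
Assume N(H_r) = (4^{r+1} − 1)/3.
Then N(H_{r+1}) = 1 + 4N(H_r) = 1 + 4·(4^{r+1} − 1)/3 = 1 + (4^{r+2} − 4)/3 = (3 + 4^{r+2} − 4)/3 = (4^{r+2} − 1)/3.
By induction, N(H_k) = (4^{k+1} − 1)/3 for all k ≥ 0.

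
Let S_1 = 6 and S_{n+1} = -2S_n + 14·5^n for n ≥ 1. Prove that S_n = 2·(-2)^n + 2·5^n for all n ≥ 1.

Base case: S_1 = 6, and 2·(-2)^1 + 2·5^1 = -4 + 10 = 6.
Assume S_m = 2·(-2)^m + 2·5^m for some m ≥ 1.
Then S_{m+1} = -2S_m + 14·5^m = -2·(2·(-2)^m + 2·5^m) + 14·5^m = 2·(-2)^{m+1} − 4·5^m + 14·5^m = 2·(-2)^{m+1} + 10·5^m = 2·(-2)^{m+1} + 2·5^{m+1}.
Hence S_n = 2·(-2)^n + 2·5^n for every n ≥ 1, by induction.

S_n = 2·(-2)^n + 2·5^n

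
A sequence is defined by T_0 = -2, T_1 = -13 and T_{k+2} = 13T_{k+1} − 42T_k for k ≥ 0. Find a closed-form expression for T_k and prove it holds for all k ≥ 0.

Claim: T_k = -6^k − 7^k.

Base cases: T_0 = -2 and -6^0 − 7^0 = -2; T_1 = -13 and -6^1 − 7^1 = -13.
Assume T_j = -6^j − 7^j for all 0 ≤ j ≤ r, where r ≥ 1.
Then T_{r+1} = 13T_r − 42T_{r−1} = 13·(-6^r − 7^r) − 42·(-6^{r−1} − 7^{r−1}) = -(13·6 − 42)6^{r−1} − (13·7 − 42)7^{r−1} = -36·6^{r−1} − 49·7^{r−1} = -6^{r+1} − 7^{r+1}.
Hence T_k = -6^k − 7^k for every k ≥ 0, by strong induction.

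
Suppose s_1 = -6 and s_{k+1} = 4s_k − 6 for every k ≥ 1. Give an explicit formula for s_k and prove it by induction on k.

Claim: s_k = -2·4^k + 2.

Base case: s_1 = -6, and -2·4^1 + 2 = -8 + 2 = -6.
Assume s_r = -2·4^r + 2 for some r ≥ 1.
Then s_{r+1} = 4s_r − 6 = 4·(-2·4^r + 2) − 6 = -8·4^r + 8 − 6 = -2·4^{r+1} + 2.
By induction, s_k = -2·4^k + 2 for all k ≥ 1.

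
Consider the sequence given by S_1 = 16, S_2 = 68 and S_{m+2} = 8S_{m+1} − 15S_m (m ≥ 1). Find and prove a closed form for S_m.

Claim: S_m = 2·3^m + 2·5^m.

Base cases: S_1 = 16 and 2·3^1 + 2·5^1 = 16; S_2 = 68 and 2·3^2 + 2·5^2 = 68.
Assume S_i = 2·3^i + 2·5^i for all 1 ≤ i ≤ j, where j ≥ 2.
Then S_{j+1} = 8S_j − 15S_{j−1} = 8·(2·3^j + 2·5^j) − 15·(2·3^{j−1} + 2·5^{j−1}) = 2·(8·3 − 15)3^{j−1} + 2·(8·5 − 15)5^{j−1} = 18·3^{j−1} + 50·5^{j−1} = 2·3^{j+1} + 2·5^{j+1}.
This completes the inductive step, so S_m = 2·3^m + 2·5^m for all m ≥ 1.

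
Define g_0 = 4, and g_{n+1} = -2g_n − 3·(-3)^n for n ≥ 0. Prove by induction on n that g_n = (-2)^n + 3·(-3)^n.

Base case: g_0 = 4, and (-2)^0 + 3·(-3)^0 = 1 + 3 = 4.
Assume g_m = (-2)^m + 3·(-3)^m for some m ≥ 0.
Then g_{m+1} = -2g_m − 3·(-3)^m = -2·((-2)^m + 3·(-3)^m) − 3·(-3)^m = (-2)^{m+1} − 6·(-3)^m − 3·(-3)^m = (-2)^{m+1} − 9·(-3)^m = (-2)^{m+1} + 3·(-3)^{m+1}.
So the formula holds for m+1, and by induction g_n = (-2)^n + 3·(-3)^n for all n ≥ 0.

g_n = (-2)^n + 3·(-3)^n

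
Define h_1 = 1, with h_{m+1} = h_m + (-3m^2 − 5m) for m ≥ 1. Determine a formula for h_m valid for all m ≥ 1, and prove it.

Claim: h_m = -m^3 − m^2 + 2m + 1.

Base case: h_1 = 1, and -1^3 − 1^2 + 2·1 + 1 = 1.
Assume h_k = -k^3 − k^2 + 2k + 1.
Then h_{k+1} = h_k + (-3k^2 − 5k) = (-k^3 − k^2 + 2k + 1) + (-3k^2 − 5k) = -k^3 − 4k^2 − 3k + 1,
and -(k+1)^3 − (k+1)^2 + 2·(k+1) + 1 = -k^3 − 4k^2 − 3k + 1.
Hence h_m = -m^3 − m^2 + 2m + 1 for every m ≥ 1, by induction.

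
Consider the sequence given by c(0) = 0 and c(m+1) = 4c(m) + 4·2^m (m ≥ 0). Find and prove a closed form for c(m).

Claim: c(m) = 2·4^m − 2·2^m.

Base case: c(0) = 0, and 2·4^0 − 2·2^0 = 2 − 2 = 0.
Assume c(j) = 2·4^j − 2·2^j for some j ≥ 0.
Then c(j+1) = 4c(j) + 4·2^j = 4·(2·4^j − 2·2^j) + 4·2^j = 2·4^{j+1} − 8·2^j + 4·2^j = 2·4^{j+1} − 4·2^j = 2·4^{j+1} − 2·2^{j+1}.
Hence c(m) = 2·4^m − 2·2^m for every m ≥ 0, by induction.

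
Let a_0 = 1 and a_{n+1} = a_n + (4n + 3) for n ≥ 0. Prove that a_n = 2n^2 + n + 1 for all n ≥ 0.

Base case: a_0 = 1, and 2·0^2 + 0 + 1 = 1.
Assume a_r = 2r^2 + r + 1.
Then a_{r+1} = a_r + (4r + 3) = (2r^2 + r + 1) + (4r + 3) = 2r^2 + 5r + 4,
and 2·(r+1)^2 + (r+1) + 1 = 2r^2 + 5r + 4.
Hence a_n = 2n^2 + n + 1 for every n ≥ 0, by induction.

a_n = 2n^2 + n + 1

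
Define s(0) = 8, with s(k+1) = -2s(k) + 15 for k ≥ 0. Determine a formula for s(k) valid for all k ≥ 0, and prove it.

Claim: s(k) = 3·(-2)^k + 5.

Base case: s(0) = 8, and 3·(-2)^0 + 5 = 3 + 5 = 8.
Assume s(j) = 3·(-2)^j + 5 for some j ≥ 0.
Then s(j+1) = -2s(j) + 15 = -2·(3·(-2)^j + 5) + 15 = -6·(-2)^j − 10 + 15 = 3·(-2)^{j+1} + 5.
By induction, s(k) = 3·(-2)^k + 5 for all k ≥ 0.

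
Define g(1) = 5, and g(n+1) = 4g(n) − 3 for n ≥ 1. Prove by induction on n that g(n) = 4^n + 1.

Base case: g(1) = 5, and 4^1 + 1 = 4 + 1 = 5.
Assume g(m) = 4^m + 1 for some m ≥ 1.
Then g(m+1) = 4g(m) − 3 = 4·(4^m + 1) − 3 = 4^{m+1} + 4 − 3 = 4^{m+1} + 1.
So the formula holds for m+1, and by induction g(n) = 4^n + 1 for all n ≥ 1.

g(n) = 4^n + 1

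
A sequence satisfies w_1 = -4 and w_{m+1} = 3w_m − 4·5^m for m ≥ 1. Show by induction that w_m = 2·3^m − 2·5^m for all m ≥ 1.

Base case: w_1 = -4, and 2·3^1 − 2·5^1 = 6 − 10 = -4.
Assume w_r = 2·3^r − 2·5^r for some r ≥ 1.
Then w_{r+1} = 3w_r − 4·5^r = 3·(2·3^r − 2·5^r) − 4·5^r = 2·3^{r+1} − 6·5^r − 4·5^r = 2·3^{r+1} − 10·5^r = 2·3^{r+1} − 2·5^{r+1}.
So the formula holds for r+1, and by induction w_m = 2·3^m − 2·5^m for all m ≥ 1.

w_m = 2·3^m − 2·5^m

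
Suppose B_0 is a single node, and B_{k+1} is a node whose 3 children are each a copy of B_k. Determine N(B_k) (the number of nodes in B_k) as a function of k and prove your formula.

Claim: N(B_k) = (3^{k+1} − 1)/2.

Base case: N(B_0) = 1, and (3^{0+1} − 1)/2 = 1.
Assume N(B_j) = (3^{j+1} − 1)/2.
Then N(B_{j+1}) = 1 + 3N(B_j) = 1 + 3·(3^{j+1} − 1)/2 = 1 + (3^{j+2} − 3)/2 = (2 + 3^{j+2} − 3)/2 = (3^{j+2} − 1)/2.
This completes the inductive step, so N(B_k) = (3^{k+1} − 1)/2 for all k ≥ 0.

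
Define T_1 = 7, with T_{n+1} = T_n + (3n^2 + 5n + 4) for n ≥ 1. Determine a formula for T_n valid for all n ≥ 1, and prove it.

Claim: T_n = n^3 + n^2 + 2n + 3.

Base case: T_1 = 7, and 1^3 + 1^2 + 2·1 + 3 = 7.
Assume T_r = r^3 + r^2 + 2r + 3.
Then T_{r+1} = T_r + (3r^2 + 5r + 4) = (r^3 + r^2 + 2r + 3) + (3r^2 + 5r + 4) = r^3 + 4r^2 + 7r + 7,
and (r+1)^3 + (r+1)^2 + 2·(r+1) + 3 = r^3 + 4r^2 + 7r + 7.
This completes the inductive step, so T_n = n^3 + n^2 + 2n + 3 for all n ≥ 1.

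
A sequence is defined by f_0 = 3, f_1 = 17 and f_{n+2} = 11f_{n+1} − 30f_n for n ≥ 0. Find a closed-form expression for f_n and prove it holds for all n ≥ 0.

Claim: f_n = 2·6^n + 5^n.

Base cases: f_0 = 3 and 2·6^0 + 5^0 = 3; f_1 = 17 and 2·6^1 + 5^1 = 17.
Assume f_j = 2·6^j + 5^j for all 0 ≤ j ≤ r, where r ≥ 1.
Then f_{r+1} = 11f_r − 30f_{r−1} = 11·(2·6^r + 5^r) − 30·(2·6^{r−1} + 5^{r−1}) = 2·(11·6 − 30)6^{r−1} + (11·5 − 30)5^{r−1} = 72·6^{r−1} + 25·5^{r−1} = 2·6^{r+1} + 5^{r+1}.
By strong induction, f_n = 2·6^n + 5^n for all n ≥ 0.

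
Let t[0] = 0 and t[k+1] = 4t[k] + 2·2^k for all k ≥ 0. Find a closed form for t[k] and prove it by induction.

Claim: t[k] = 4^k − 2^k.

Base case: t[0] = 0, and 4^0 − 2^0 = 1 − 1 = 0.
Assume t[m] = 4^m − 2^m for some m ≥ 0.
Then t[m+1] = 4t[m] + 2·2^m = 4·(4^m − 2^m) + 2·2^m = 4^{m+1} − 4·2^m + 2·2^m = 4^{m+1} − 2·2^m = 4^{m+1} − 2^{m+1}.
So the formula holds for m+1, and by induction t[k] = 4^k − 2^k for all k ≥ 0.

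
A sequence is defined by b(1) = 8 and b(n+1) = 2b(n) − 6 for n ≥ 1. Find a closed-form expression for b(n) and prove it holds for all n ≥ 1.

Claim: b(n) = 2^n + 6.

Base case: b(1) = 8, and 2^1 + 6 = 2 + 6 = 8.
Assume b(k) = 2^k + 6 for some k ≥ 1.
Then b(k+1) = 2b(k) − 6 = 2·(2^k + 6) − 6 = 2^{k+1} + 12 − 6 = 2^{k+1} + 6.
So the formula holds for k+1, and by induction b(n) = 2^n + 6 for all n ≥ 1.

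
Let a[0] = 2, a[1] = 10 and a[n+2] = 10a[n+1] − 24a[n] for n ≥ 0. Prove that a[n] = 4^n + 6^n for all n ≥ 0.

Base cases: a[0] = 2 and 4^0 + 6^0 = 2; a[1] = 10 and 4^1 + 6^1 = 10.
Assume a[j] = 4^j + 6^j for all 0 ≤ j ≤ k, where k ≥ 1.
Then a[k+1] = 10a[k] − 24a[k−1] = 10·(4^k + 6^k) − 24·(4^{k−1} + 6^{k−1}) = (10·4 − 24)4^{k−1} + (10·6 − 24)6^{k−1} = 16·4^{k−1} + 36·6^{k−1} = 4^{k+1} + 6^{k+1}.
By strong induction, a[n] = 4^n + 6^n for all n ≥ 0.

a[n] = 4^n + 6^n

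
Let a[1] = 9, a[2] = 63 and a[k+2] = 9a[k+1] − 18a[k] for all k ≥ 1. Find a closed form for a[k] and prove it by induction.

Claim: a[k] = -3^k + 2·6^k.

Base cases: a[1] = 9 and -3^1 + 2·6^1 = 9; a[2] = 63 and -3^2 + 2·6^2 = 63.
Assume a[j] = -3^j + 2·6^j for all 1 ≤ j ≤ r, where r ≥ 2.
Then a[r+1] = 9a[r] − 18a[r−1] = 9·(-3^r + 2·6^r) − 18·(-3^{r−1} + 2·6^{r−1}) = -(9·3 − 18)3^{r−1} + 2·(9·6 − 18)6^{r−1} = -9·3^{r−1} + 72·6^{r−1} = -3^{r+1} + 2·6^{r+1}.
Hence a[k] = -3^k + 2·6^k for every k ≥ 1, by strong induction.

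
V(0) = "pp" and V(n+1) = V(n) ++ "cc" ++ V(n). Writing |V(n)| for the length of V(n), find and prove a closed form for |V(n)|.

Claim: |V(n)| = 2^{n+2} − 2.

Base case: |V(0)| = 2, and 2^{0+2} − 2 = 2.
Assume |V(k)| = 2^{k+2} − 2.
Then |V(k+1)| = |V(k)| + 2 + |V(k)| = 2|V(k)| + 2 = 2(2^{k+2} − 2) + 2 = 2^{k+3} − 4 + 2 = 2^{k+3} − 2.
This completes the inductive step, so |V(n)| = 2^{n+2} − 2 for all n ≥ 0.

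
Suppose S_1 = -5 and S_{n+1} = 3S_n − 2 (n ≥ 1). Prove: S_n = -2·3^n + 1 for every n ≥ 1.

Base case: S_1 = -5, and -2·3^1 + 1 = -6 + 1 = -5.
Assume S_k = -2·3^k + 1 for some k ≥ 1.
Then S_{k+1} = 3S_k − 2 = 3·(-2·3^k + 1) − 2 = -6·3^k + 3 − 2 = -2·3^{k+1} + 1.
This completes the inductive step, so S_n = -2·3^n + 1 for all n ≥ 1.

S_n = -2·3^n + 1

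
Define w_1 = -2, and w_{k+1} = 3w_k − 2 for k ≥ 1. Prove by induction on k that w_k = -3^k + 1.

Base case: w_1 = -2, and -3^1 + 1 = -3 + 1 = -2.
Assume w_r = -3^r + 1 for some r ≥ 1.
Then w_{r+1} = 3w_r − 2 = 3·(-3^r + 1) − 2 = -3^{r+1} + 3 − 2 = -3^{r+1} + 1.
By induction, w_k = -3^k + 1 for all k ≥ 1.

w_k = -3^k + 1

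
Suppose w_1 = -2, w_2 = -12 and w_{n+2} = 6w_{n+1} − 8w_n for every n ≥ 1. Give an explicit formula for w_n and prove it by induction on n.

Claim: w_n = -4^n + 2^n.

Base cases: w_1 = -2 and -4^1 + 2^1 = -2; w_2 = -12 and -4^2 + 2^2 = -12.
Assume w_j = -4^j + 2^j for all 1 ≤ j ≤ r, where r ≥ 2.
Then w_{r+1} = 6w_r − 8w_{r−1} = 6·(-4^r + 2^r) − 8·(-4^{r−1} + 2^{r−1}) = -(6·4 − 8)4^{r−1} + (6·2 − 8)2^{r−1} = -16·4^{r−1} + 4·2^{r−1} = -4^{r+1} + 2^{r+1}.
So the formula holds for r+1, and by strong induction w_n = -4^n + 2^n for all n ≥ 1.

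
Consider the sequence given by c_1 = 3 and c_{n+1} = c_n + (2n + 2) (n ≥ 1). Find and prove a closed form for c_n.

Claim: c_n = n^2 + n + 1.

Base case: c_1 = 3, and 1^2 + 1 + 1 = 3.
Assume c_k = k^2 + k + 1.
Then c_{k+1} = c_k + (2k + 2) = (k^2 + k + 1) + (2k + 2) = k^2 + 3k + 3,
and (k+1)^2 + (k+1) + 1 = k^2 + 3k + 3.
This completes the inductive step, so c_n = n^2 + n + 1 for all n ≥ 1.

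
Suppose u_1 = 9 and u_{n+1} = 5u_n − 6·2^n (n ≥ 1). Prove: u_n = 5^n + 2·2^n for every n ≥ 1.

Base case: u_1 = 9, and 5^1 + 2·2^1 = 5 + 4 = 9.
Assume u_k = 5^k + 2·2^k for some k ≥ 1.
Then u_{k+1} = 5u_k − 6·2^k = 5·(5^k + 2·2^k) − 6·2^k = 5^{k+1} + 10·2^k − 6·2^k = 5^{k+1} + 4·2^k = 5^{k+1} + 2·2^{k+1}.
So the formula holds for k+1, and by induction u_n = 5^n + 2·2^n for all n ≥ 1.

u_n = 5^n + 2·2^n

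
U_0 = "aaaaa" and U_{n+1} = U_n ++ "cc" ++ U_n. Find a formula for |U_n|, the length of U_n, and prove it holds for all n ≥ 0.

Claim: |U_n| = 7·2^n − 2.

Base case: |U_0| = 5, and 7·2^0 − 2 = 5.
Assume |U_j| = 7·2^j − 2.
Then |U_{j+1}| = |U_j| + 2 + |U_j| = 2|U_j| + 2 = 2(7·2^j − 2) + 2 = 7·2^{j+1} − 4 + 2 = 7·2^{j+1} − 2.
Hence |U_n| = 7·2^n − 2 for every n ≥ 0, by induction.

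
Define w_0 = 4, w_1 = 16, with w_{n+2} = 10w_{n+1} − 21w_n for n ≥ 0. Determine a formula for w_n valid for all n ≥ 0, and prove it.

Claim: w_n = 3·3^n + 7^n.

Base cases: w_0 = 4 and 3·3^0 + 7^0 = 4; w_1 = 16 and 3·3^1 + 7^1 = 16.
Assume w_j = 3·3^j + 7^j for all 0 ≤ j ≤ m, where m ≥ 1.
Then w_{m+1} = 10w_m − 21w_{m−1} = 10·(3·3^m + 7^m) − 21·(3·3^{m−1} + 7^{m−1}) = 3·(10·3 − 21)3^{m−1} + (10·7 − 21)7^{m−1} = 27·3^{m−1} + 49·7^{m−1} = 3·3^{m+1} + 7^{m+1}.
Hence w_n = 3·3^n + 7^n for every n ≥ 0, by strong induction.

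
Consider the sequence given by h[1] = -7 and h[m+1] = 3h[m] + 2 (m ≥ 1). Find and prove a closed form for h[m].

Claim: h[m] = -2·3^m − 1.

Base case: h[1] = -7, and -2·3^1 − 1 = -6 − 1 = -7.
Assume h[k] = -2·3^k − 1 for some k ≥ 1.
Then h[k+1] = 3h[k] + 2 = 3·(-2·3^k − 1) + 2 = -6·3^k − 3 + 2 = -2·3^{k+1} − 1.
Hence h[m] = -2·3^m − 1 for every m ≥ 1, by induction.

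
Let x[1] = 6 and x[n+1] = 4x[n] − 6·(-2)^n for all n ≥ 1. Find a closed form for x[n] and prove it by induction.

Claim: x[n] = 2·4^n + (-2)^n.

Base case: x[1] = 6, and 2·4^1 + (-2)^1 = 8 − 2 = 6.
Assume x[k] = 2·4^k + (-2)^k for some k ≥ 1.
Then x[k+1] = 4x[k] − 6·(-2)^k = 4·(2·4^k + (-2)^k) − 6·(-2)^k = 2·4^{k+1} + 4·(-2)^k − 6·(-2)^k = 2·4^{k+1} − 2·(-2)^k = 2·4^{k+1} + (-2)^{k+1}.
So the formula holds for k+1, and by induction x[n] = 2·4^n + (-2)^n for all n ≥ 1.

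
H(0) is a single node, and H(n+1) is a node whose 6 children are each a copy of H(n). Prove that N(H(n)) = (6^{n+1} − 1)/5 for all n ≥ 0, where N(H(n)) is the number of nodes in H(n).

Base case: N(H(0)) = 1, and (6^{0+1} − 1)/5 = 1.
Assume N(H(k)) = (6^{k+1} − 1)/5.
Then N(H(k+1)) = 1 + 6N(H(k)) = 1 + 6·(6^{k+1} − 1)/5 = 1 + (6^{k+2} − 6)/5 = (5 + 6^{k+2} − 6)/5 = (6^{k+2} − 1)/5.
Hence N(H(n)) = (6^{n+1} − 1)/5 for every n ≥ 0, by induction.

N(H(n)) = (6^{n+1} − 1)/5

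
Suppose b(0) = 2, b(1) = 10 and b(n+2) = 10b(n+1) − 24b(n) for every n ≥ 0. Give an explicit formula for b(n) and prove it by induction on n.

Claim: b(n) = 4^n + 6^n.

Base cases: b(0) = 2 and 4^0 + 6^0 = 2; b(1) = 10 and 4^1 + 6^1 = 10.
Assume b(i) = 4^i + 6^i for all 0 ≤ i ≤ j, where j ≥ 1.
Then b(j+1) = 10b(j) − 24b(j−1) = 10·(4^j + 6^j) − 24·(4^{j−1} + 6^{j−1}) = (10·4 − 24)4^{j−1} + (10·6 − 24)6^{j−1} = 16·4^{j−1} + 36·6^{j−1} = 4^{j+1} + 6^{j+1}.
Hence b(n) = 4^n + 6^n for every n ≥ 0, by strong induction.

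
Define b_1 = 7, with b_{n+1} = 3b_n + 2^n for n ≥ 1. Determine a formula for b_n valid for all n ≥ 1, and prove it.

Claim: b_n = 3·3^n − 2^n.

Base case: b_1 = 7, and 3·3^1 − 2^1 = 9 − 2 = 7.
Assume b_m = 3·3^m − 2^m for some m ≥ 1.
Then b_{m+1} = 3b_m + 2^m = 3·(3·3^m − 2^m) + 2^m = 3·3^{m+1} − 3·2^m + 2^m = 3·3^{m+1} − 2·2^m = 3·3^{m+1} − 2^{m+1}.
By induction, b_n = 3·3^n − 2^n for all n ≥ 1.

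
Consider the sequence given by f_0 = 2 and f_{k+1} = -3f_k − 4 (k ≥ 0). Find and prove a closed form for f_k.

Claim: f_k = 3·(-3)^k − 1.

Base case: f_0 = 2, and 3·(-3)^0 − 1 = 3 − 1 = 2.
Assume f_m = 3·(-3)^m − 1 for some m ≥ 0.
Then f_{m+1} = -3f_m − 4 = -3·(3·(-3)^m − 1) − 4 = -9·(-3)^m + 3 − 4 = 3·(-3)^{m+1} − 1.
By induction, f_k = 3·(-3)^k − 1 for all k ≥ 0.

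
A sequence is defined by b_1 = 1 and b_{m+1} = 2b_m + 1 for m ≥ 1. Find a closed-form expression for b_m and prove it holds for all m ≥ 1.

Claim: b_m = 2^m − 1.

Base case: b_1 = 1, and 2^1 − 1 = 2 − 1 = 1.
Assume b_r = 2^r − 1 for some r ≥ 1.
Then b_{r+1} = 2b_r + 1 = 2·(2^r − 1) + 1 = 2^{r+1} − 2 + 1 = 2^{r+1} − 1.
So the formula holds for r+1, and by induction b_m = 2^m − 1 for all m ≥ 1.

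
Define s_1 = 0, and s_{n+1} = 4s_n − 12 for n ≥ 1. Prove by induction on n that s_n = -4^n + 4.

Base case: s_1 = 0, and -4^1 + 4 = -4 + 4 = 0.
Assume s_r = -4^r + 4 for some r ≥ 1.
Then s_{r+1} = 4s_r − 12 = 4·(-4^r + 4) − 12 = -4^{r+1} + 16 − 12 = -4^{r+1} + 4.
This completes the inductive step, so s_n = -4^n + 4 for all n ≥ 1.

s_n = -4^n + 4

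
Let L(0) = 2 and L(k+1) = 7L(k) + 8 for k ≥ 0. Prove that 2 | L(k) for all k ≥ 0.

Base case: L(0) = 2 = 2·1, so 2 | L(0).
Assume 2 | L(j), so L(j) = 2t for some integer t.
Then L(j+1) = 7L(j) + 8 = 7·(2t) + 8 = 2(7t + 4), so 2 | L(j+1).
This completes the inductive step, so 2 | L(k) for all k ≥ 0.

2 | L(k)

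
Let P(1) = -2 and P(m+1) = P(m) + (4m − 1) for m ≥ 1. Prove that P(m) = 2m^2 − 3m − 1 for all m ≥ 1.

Base case: P(1) = -2, and 2·1^2 − 3·1 − 1 = -2.
Assume P(r) = 2r^2 − 3r − 1.
Then P(r+1) = P(r) + (4r − 1) = (2r^2 − 3r − 1) + (4r − 1) = 2r^2 + r − 2,
and 2·(r+1)^2 − 3·(r+1) − 1 = 2r^2 + r − 2.
By induction, P(m) = 2m^2 − 3m − 1 for all m ≥ 1.

P(m) = 2m^2 − 3m − 1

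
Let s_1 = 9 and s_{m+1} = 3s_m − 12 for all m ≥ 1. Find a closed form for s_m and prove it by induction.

Claim: s_m = 3^m + 6.

Base case: s_1 = 9, and 3^1 + 6 = 3 + 6 = 9.
Assume s_k = 3^k + 6 for some k ≥ 1.
Then s_{k+1} = 3s_k − 12 = 3·(3^k + 6) − 12 = 3^{k+1} + 18 − 12 = 3^{k+1} + 6.
So the formula holds for k+1, and by induction s_m = 3^m + 6 for all m ≥ 1.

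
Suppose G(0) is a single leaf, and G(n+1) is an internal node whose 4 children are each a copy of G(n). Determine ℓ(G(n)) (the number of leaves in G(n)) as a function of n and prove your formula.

Claim: ℓ(G(n)) = 4^n.

Base case: ℓ(G(0)) = 1, and 4^0 = 1.
Assume ℓ(G(m)) = 4^m.
Then ℓ(G(m+1)) = 4·ℓ(G(m)) = 4·4^m = 4^{m+1}.
By induction, ℓ(G(n)) = 4^n for all n ≥ 0.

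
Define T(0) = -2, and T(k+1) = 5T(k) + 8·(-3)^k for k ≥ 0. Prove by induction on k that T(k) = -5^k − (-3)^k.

Base case: T(0) = -2, and -5^0 − (-3)^0 = -1 − 1 = -2.
Assume T(j) = -5^j − (-3)^j for some j ≥ 0.
Then T(j+1) = 5T(j) + 8·(-3)^j = 5·(-5^j − (-3)^j) + 8·(-3)^j = -5^{j+1} − 5·(-3)^j + 8·(-3)^j = -5^{j+1} + 3·(-3)^j = -5^{j+1} − (-3)^{j+1}.
This completes the inductive step, so T(k) = -5^k − (-3)^k for all k ≥ 0.

T(k) = -5^k − (-3)^k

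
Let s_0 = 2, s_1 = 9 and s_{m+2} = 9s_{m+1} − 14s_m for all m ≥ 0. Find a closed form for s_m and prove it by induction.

Claim: s_m = 2^m + 7^m.

Base cases: s_0 = 2 and 2^0 + 7^0 = 2; s_1 = 9 and 2^1 + 7^1 = 9.
Assume s_j = 2^j + 7^j for all 0 ≤ j ≤ k, where k ≥ 1.
Then s_{k+1} = 9s_k − 14s_{k−1} = 9·(2^k + 7^k) − 14·(2^{k−1} + 7^{k−1}) = (9·2 − 14)2^{k−1} + (9·7 − 14)7^{k−1} = 4·2^{k−1} + 49·7^{k−1} = 2^{k+1} + 7^{k+1}.
Hence s_m = 2^m + 7^m for every m ≥ 0, by strong induction.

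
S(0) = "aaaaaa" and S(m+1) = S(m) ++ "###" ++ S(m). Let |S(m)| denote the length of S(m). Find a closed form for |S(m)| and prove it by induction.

Claim: |S(m)| = 9·2^m − 3.

Base case: |S(0)| = 6, and 9·2^0 − 3 = 6.
Assume |S(r)| = 9·2^r − 3.
Then |S(r+1)| = |S(r)| + 3 + |S(r)| = 2|S(r)| + 3 = 2(9·2^r − 3) + 3 = 9·2^{r+1} − 6 + 3 = 9·2^{r+1} − 3.
Hence |S(m)| = 9·2^m − 3 for every m ≥ 0, by induction.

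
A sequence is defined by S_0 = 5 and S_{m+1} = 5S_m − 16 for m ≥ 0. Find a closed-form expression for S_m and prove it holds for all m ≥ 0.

Claim: S_m = 5^m + 4.

Base case: S_0 = 5, and 5^0 + 4 = 1 + 4 = 5.
Assume S_j = 5^j + 4 for some j ≥ 0.
Then S_{j+1} = 5S_j − 16 = 5·(5^j + 4) − 16 = 5^{j+1} + 20 − 16 = 5^{j+1} + 4.
So the formula holds for j+1, and by induction S_m = 5^m + 4 for all m ≥ 0.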